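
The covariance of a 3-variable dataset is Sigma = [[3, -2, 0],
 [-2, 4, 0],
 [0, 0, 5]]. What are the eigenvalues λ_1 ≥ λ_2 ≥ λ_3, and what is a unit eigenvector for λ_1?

Step 1 — characteristic polynomial p(λ) = det(λI - Sigma) = λ³ - tr·λ² + c_1·λ - det, where tr = trace, c_1 = sum of the principal 2×2 minors, det = det(Sigma):
  tr = 3 + 4 + 5 = 12,
  c_1 = (3·4 - (-2)²) + (3·5 - (0)²) + (4·5 - (0)²) = 8 + 15 + 20 = 43,
  det = 3·(4·5 - (0)²) - (-2)·((-2)·5 - (0)·(0)) + (0)·((-2)·(0) - 4·(0)) = 3·(20) - (-2)·(-10) + (0)·(0) = 40.
  So p(λ) = λ³ - 12λ² + 43λ - 40.
Step 2 — look for an integer root (rational root theorem: any rational root is an integer divisor of 40). Testing λ = 5:
  p(5) = 125 - 300 + 215 - 40 = 0  ✓
  Dividing out (λ - 5): p(λ) = (λ - 5)(λ² - 7λ + 8).
Step 3 — remaining eigenvalues from the quadratic λ² - 7λ + 8 = 0:
  Δ = 7² - 4·8 = 49 - 32 = 17,  λ = (7 ± √17)/2 = (7 ± 4.1231)/2 ≈ 5.5616 or 1.4384.
  Sorted: λ_1 = 5.5616,  λ_2 = 5,  λ_3 = 1.4384  (check: sum = 12 = tr ✓).

Step 4 — unit eigenvector for λ_1 ≈ 5.5616: v spans the null space of (Sigma - λ_1 I), whose rows are
  r_1 = (-2.5616, -2, 0),  r_2 = (-2, -1.5616, 0),  r_3 = (0, 0, -0.5616).
  v is orthogonal to every row, so take v ∝ r_1 × r_3 = ((-2)·(-0.5616) - (0)·(0), (0)·(0) - (-2.5616)·(-0.5616), (-2.5616)·(0) - (-2)·(0)) ≈ (1.1231, -1.4384, 0).
  Let u = (1.1231, -1.4384, 0).
  ||u|| = √((1.1231)² + (-1.4384)² + (0)²) = √(3.3305) ≈ 1.825,  v_1 = u/||u|| ≈ (0.6154, -0.7882, 0) (||v_1|| = 1).

λ_1 = 5.5616,  λ_2 = 5,  λ_3 = 1.4384;  v_1 ≈ (0.6154, -0.7882, 0)


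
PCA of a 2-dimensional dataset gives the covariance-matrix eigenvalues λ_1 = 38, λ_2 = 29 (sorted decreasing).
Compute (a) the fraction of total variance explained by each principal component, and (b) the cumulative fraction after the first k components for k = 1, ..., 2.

Step 1 — total variance = trace(Sigma) = Σ λ_i = 38 + 29 = 67.

Step 2 — fraction explained by component i = λ_i / Σ λ:
  PC1: 38/67 = 0.5672
  PC2: 29/67 = 0.4328

Step 3 — cumulative fraction after k components = (λ_1 + ... + λ_k) / Σ λ:
  k = 1: 38/67 = 0.5672
  k = 2: (38 + 29)/67 = 67/67 = 1

Summary (fraction, with percent):

explained: PC1 0.5672 (56.72%), PC2 0.4328 (43.28%);  cumulative: 0.5672, 1


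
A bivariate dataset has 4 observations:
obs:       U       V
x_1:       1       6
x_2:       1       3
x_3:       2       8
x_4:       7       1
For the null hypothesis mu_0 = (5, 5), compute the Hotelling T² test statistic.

Step 1 — sample mean vector:
  mean(U) = (1 + 1 + 2 + 7) / 4 = 11/4 = 2.75
  mean(V) = (6 + 3 + 8 + 1) / 4 = 18/4 = 4.5
  x̄ = (2.75, 4.5),  deviation x̄ - mu_0 = (2.75, 4.5) - (5, 5) = (-2.25, -0.5).

Step 2 — sample covariance matrix, S[i,j] = (1/(n-1)) · Σ_k (x_{k,i} - mean_i) · (x_{k,j} - mean_j), divisor n-1 = 3:
  S[U,U] = ((-1.75)·(-1.75) + (-1.75)·(-1.75) + (-0.75)·(-0.75) + (4.25)·(4.25)) / 3 = 24.75/3 = 8.25
  S[U,V] = ((-1.75)·(1.5) + (-1.75)·(-1.5) + (-0.75)·(3.5) + (4.25)·(-3.5)) / 3 = -17.5/3 = -5.8333
  S[V,V] = ((1.5)·(1.5) + (-1.5)·(-1.5) + (3.5)·(3.5) + (-3.5)·(-3.5)) / 3 = 29/3 = 9.6667
  S = [[8.25, -5.8333],
 [-5.8333, 9.6667]].

Step 3 — invert S. det(S) = 8.25·9.6667 - (-5.8333)² = 45.7222.
  S^{-1} = (1/det) · [[d, -b], [-b, a]] = [[0.2114, 0.1276],
 [0.1276, 0.1804]].

Step 4 — quadratic form (x̄ - mu_0)^T · S^{-1} · (x̄ - mu_0):
  S^{-1} · (x̄ - mu_0) = (-0.5395, -0.3773),
  (x̄ - mu_0)^T · [...] = (-2.25)·(-0.5395) + (-0.5)·(-0.3773) = 1.4025.

Step 5 — scale by n: T² = 4 · 1.4025 = 5.61.

T² ≈ 5.61


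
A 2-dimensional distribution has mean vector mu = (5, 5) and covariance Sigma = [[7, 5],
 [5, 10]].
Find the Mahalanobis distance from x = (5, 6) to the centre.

Step 1 — centre the observation: (x - mu) = (0, 1).

Step 2 — invert Sigma. det(Sigma) = 7·10 - (5)² = 45.
  Sigma^{-1} = (1/det) · [[d, -b], [-b, a]] = [[0.2222, -0.1111],
 [-0.1111, 0.1556]].

Step 3 — form the quadratic (x - mu)^T · Sigma^{-1} · (x - mu):
  Sigma^{-1} · (x - mu) = (-0.1111, 0.1556).
  (x - mu)^T · [Sigma^{-1} · (x - mu)] = (0)·(-0.1111) + (1)·(0.1556) = 0.1556.

Step 4 — take square root: d = √(0.1556) ≈ 0.3944.

d(x, mu) = √(0.1556) ≈ 0.3944


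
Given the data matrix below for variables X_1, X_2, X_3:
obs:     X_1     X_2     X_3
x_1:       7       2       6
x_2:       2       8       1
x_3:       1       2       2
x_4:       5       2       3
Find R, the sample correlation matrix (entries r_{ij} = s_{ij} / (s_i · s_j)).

Step 1 — column means:
  mean(X_1) = (7 + 2 + 1 + 5) / 4 = 15/4 = 3.75
  mean(X_2) = (2 + 8 + 2 + 2) / 4 = 14/4 = 3.5
  mean(X_3) = (6 + 1 + 2 + 3) / 4 = 12/4 = 3

Step 2 — sample variances and covariances s[i,j] = (1/(n-1)) · Σ_k (x_{k,i} - mean_i) · (x_{k,j} - mean_j), with n-1 = 3:
  s[X_1,X_1] = ((3.25)·(3.25) + (-1.75)·(-1.75) + (-2.75)·(-2.75) + (1.25)·(1.25)) / 3 = 22.75/3 = 7.5833
  s[X_1,X_2] = ((3.25)·(-1.5) + (-1.75)·(4.5) + (-2.75)·(-1.5) + (1.25)·(-1.5)) / 3 = -10.5/3 = -3.5
  s[X_1,X_3] = ((3.25)·(3) + (-1.75)·(-2) + (-2.75)·(-1) + (1.25)·(0)) / 3 = 16/3 = 5.3333
  s[X_2,X_2] = ((-1.5)·(-1.5) + (4.5)·(4.5) + (-1.5)·(-1.5) + (-1.5)·(-1.5)) / 3 = 27/3 = 9
  s[X_2,X_3] = ((-1.5)·(3) + (4.5)·(-2) + (-1.5)·(-1) + (-1.5)·(0)) / 3 = -12/3 = -4
  s[X_3,X_3] = ((3)·(3) + (-2)·(-2) + (-1)·(-1) + (0)·(0)) / 3 = 14/3 = 4.6667
  Sample standard deviations s_i = √(s[i,i]):
  s(X_1) = √(7.5833) = 2.7538
  s(X_2) = √(9) = 3
  s(X_3) = √(4.6667) = 2.1602

Step 3 — r_{ij} = s_{ij} / (s_i · s_j):
  r[X_1,X_1] = 1 (diagonal).
  r[X_1,X_2] = -3.5 / (2.7538 · 3) = -3.5 / 8.2614 = -0.4237
  r[X_1,X_3] = 5.3333 / (2.7538 · 2.1602) = 5.3333 / 5.9489 = 0.8965
  r[X_2,X_2] = 1 (diagonal).
  r[X_2,X_3] = -4 / (3 · 2.1602) = -4 / 6.4807 = -0.6172
  r[X_3,X_3] = 1 (diagonal).

R is symmetric with unit diagonal. Assembling:

R = [[1, -0.4237, 0.8965],
 [-0.4237, 1, -0.6172],
 [0.8965, -0.6172, 1]]


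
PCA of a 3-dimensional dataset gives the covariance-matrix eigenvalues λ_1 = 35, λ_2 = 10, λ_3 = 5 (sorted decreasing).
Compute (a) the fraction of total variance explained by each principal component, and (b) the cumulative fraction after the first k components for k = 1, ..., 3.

Step 1 — total variance = trace(Sigma) = Σ λ_i = 35 + 10 + 5 = 50.

Step 2 — fraction explained by component i = λ_i / Σ λ:
  PC1: 35/50 = 0.7
  PC2: 10/50 = 0.2
  PC3: 5/50 = 0.1

Step 3 — cumulative fraction after k components = (λ_1 + ... + λ_k) / Σ λ:
  k = 1: 35/50 = 0.7
  k = 2: (35 + 10)/50 = 45/50 = 0.9
  k = 3: (35 + 10 + 5)/50 = 50/50 = 1

Summary (fraction, with percent):

explained: PC1 0.7 (70%), PC2 0.2 (20%), PC3 0.1 (10%);  cumulative: 0.7, 0.9, 1


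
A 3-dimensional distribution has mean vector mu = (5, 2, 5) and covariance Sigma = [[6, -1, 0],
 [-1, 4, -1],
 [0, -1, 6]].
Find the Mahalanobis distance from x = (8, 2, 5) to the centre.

Step 1 — centre the observation: (x - mu) = (3, 0, 0).

Step 2 — invert Sigma (cofactor / det for 3×3, or solve directly):
  Sigma^{-1} = [[0.1742, 0.0455, 0.0076],
 [0.0455, 0.2727, 0.0455],
 [0.0076, 0.0455, 0.1742]].

Step 3 — form the quadratic (x - mu)^T · Sigma^{-1} · (x - mu):
  Sigma^{-1} · (x - mu) = (0.5227, 0.1364, 0.0227).
  (x - mu)^T · [Sigma^{-1} · (x - mu)] = (3)·(0.5227) + (0)·(0.1364) + (0)·(0.0227) = 1.5682.

Step 4 — take square root: d = √(1.5682) ≈ 1.2523.

d(x, mu) = √(1.5682) ≈ 1.2523


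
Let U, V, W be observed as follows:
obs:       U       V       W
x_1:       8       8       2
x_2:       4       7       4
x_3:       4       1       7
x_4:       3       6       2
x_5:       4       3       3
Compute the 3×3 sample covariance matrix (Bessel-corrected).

Step 1 — column means:
  mean(U) = (8 + 4 + 4 + 3 + 4) / 5 = 23/5 = 4.6
  mean(V) = (8 + 7 + 1 + 6 + 3) / 5 = 25/5 = 5
  mean(W) = (2 + 4 + 7 + 2 + 3) / 5 = 18/5 = 3.6

Step 2 — sample covariance S[i,j] = (1/(n-1)) · Σ_k (x_{k,i} - mean_i) · (x_{k,j} - mean_j), with n-1 = 4.
  S[U,U] = ((3.4)·(3.4) + (-0.6)·(-0.6) + (-0.6)·(-0.6) + (-1.6)·(-1.6) + (-0.6)·(-0.6)) / 4 = 15.2/4 = 3.8
  S[U,V] = ((3.4)·(3) + (-0.6)·(2) + (-0.6)·(-4) + (-1.6)·(1) + (-0.6)·(-2)) / 4 = 11/4 = 2.75
  S[U,W] = ((3.4)·(-1.6) + (-0.6)·(0.4) + (-0.6)·(3.4) + (-1.6)·(-1.6) + (-0.6)·(-0.6)) / 4 = -4.8/4 = -1.2
  S[V,V] = ((3)·(3) + (2)·(2) + (-4)·(-4) + (1)·(1) + (-2)·(-2)) / 4 = 34/4 = 8.5
  S[V,W] = ((3)·(-1.6) + (2)·(0.4) + (-4)·(3.4) + (1)·(-1.6) + (-2)·(-0.6)) / 4 = -18/4 = -4.5
  S[W,W] = ((-1.6)·(-1.6) + (0.4)·(0.4) + (3.4)·(3.4) + (-1.6)·(-1.6) + (-0.6)·(-0.6)) / 4 = 17.2/4 = 4.3

S is symmetric (S[j,i] = S[i,j]). Assembling:

S = [[3.8, 2.75, -1.2],
 [2.75, 8.5, -4.5],
 [-1.2, -4.5, 4.3]]


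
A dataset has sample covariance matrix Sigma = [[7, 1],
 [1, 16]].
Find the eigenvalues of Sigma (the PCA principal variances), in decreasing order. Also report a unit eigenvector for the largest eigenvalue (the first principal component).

Step 1 — characteristic polynomial of 2×2 Sigma:
  det(Sigma - λI) = λ² - trace · λ + det = 0.
  trace = 7 + 16 = 23, det = 7·16 - (1)² = 111.
Step 2 — discriminant:
  Δ = trace² - 4·det = 529 - 444 = 85.
Step 3 — eigenvalues:
  λ = (trace ± √Δ)/2 = (23 ± 9.2195)/2,
  λ_1 = 16.1098,  λ_2 = 6.8902.

Step 4 — unit eigenvector for λ_1: solve (Sigma - λ_1 I)v = 0. First row:
  (7 - 16.1098)·v_x + (1)·v_y = 0, i.e. (-9.1098)·v_x + (1)·v_y = 0,
  so v ∝ (b, λ_1 - a) = (1, 9.1098) = u.
  ||u|| = √((1)² + (9.1098)²) = √(83.988) ≈ 9.1645,
  v_1 = u/||u|| ≈ (0.1091, 0.994) (||v_1|| = 1).

λ_1 = 16.1098,  λ_2 = 6.8902;  v_1 ≈ (0.1091, 0.994)


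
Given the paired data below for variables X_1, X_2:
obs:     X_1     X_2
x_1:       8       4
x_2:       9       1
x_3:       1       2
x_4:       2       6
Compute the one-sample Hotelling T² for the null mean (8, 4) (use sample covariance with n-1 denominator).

Step 1 — sample mean vector:
  mean(X_1) = (8 + 9 + 1 + 2) / 4 = 20/4 = 5
  mean(X_2) = (4 + 1 + 2 + 6) / 4 = 13/4 = 3.25
  x̄ = (5, 3.25),  deviation x̄ - mu_0 = (5, 3.25) - (8, 4) = (-3, -0.75).

Step 2 — sample covariance matrix, S[i,j] = (1/(n-1)) · Σ_k (x_{k,i} - mean_i) · (x_{k,j} - mean_j), divisor n-1 = 3:
  S[X_1,X_1] = ((3)·(3) + (4)·(4) + (-4)·(-4) + (-3)·(-3)) / 3 = 50/3 = 16.6667
  S[X_1,X_2] = ((3)·(0.75) + (4)·(-2.25) + (-4)·(-1.25) + (-3)·(2.75)) / 3 = -10/3 = -3.3333
  S[X_2,X_2] = ((0.75)·(0.75) + (-2.25)·(-2.25) + (-1.25)·(-1.25) + (2.75)·(2.75)) / 3 = 14.75/3 = 4.9167
  S = [[16.6667, -3.3333],
 [-3.3333, 4.9167]].

Step 3 — invert S. det(S) = 16.6667·4.9167 - (-3.3333)² = 70.8333.
  S^{-1} = (1/det) · [[d, -b], [-b, a]] = [[0.0694, 0.0471],
 [0.0471, 0.2353]].

Step 4 — quadratic form (x̄ - mu_0)^T · S^{-1} · (x̄ - mu_0):
  S^{-1} · (x̄ - mu_0) = (-0.2435, -0.3176),
  (x̄ - mu_0)^T · [...] = (-3)·(-0.2435) + (-0.75)·(-0.3176) = 0.9688.

Step 5 — scale by n: T² = 4 · 0.9688 = 3.8753.

T² ≈ 3.8753


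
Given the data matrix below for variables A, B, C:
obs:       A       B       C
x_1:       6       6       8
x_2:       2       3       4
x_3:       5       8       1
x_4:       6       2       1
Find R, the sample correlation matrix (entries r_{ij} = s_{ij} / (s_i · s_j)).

Step 1 — column means:
  mean(A) = (6 + 2 + 5 + 6) / 4 = 19/4 = 4.75
  mean(B) = (6 + 3 + 8 + 2) / 4 = 19/4 = 4.75
  mean(C) = (8 + 4 + 1 + 1) / 4 = 14/4 = 3.5

Step 2 — sample variances and covariances s[i,j] = (1/(n-1)) · Σ_k (x_{k,i} - mean_i) · (x_{k,j} - mean_j), with n-1 = 3:
  s[A,A] = ((1.25)·(1.25) + (-2.75)·(-2.75) + (0.25)·(0.25) + (1.25)·(1.25)) / 3 = 10.75/3 = 3.5833
  s[A,B] = ((1.25)·(1.25) + (-2.75)·(-1.75) + (0.25)·(3.25) + (1.25)·(-2.75)) / 3 = 3.75/3 = 1.25
  s[A,C] = ((1.25)·(4.5) + (-2.75)·(0.5) + (0.25)·(-2.5) + (1.25)·(-2.5)) / 3 = 0.5/3 = 0.1667
  s[B,B] = ((1.25)·(1.25) + (-1.75)·(-1.75) + (3.25)·(3.25) + (-2.75)·(-2.75)) / 3 = 22.75/3 = 7.5833
  s[B,C] = ((1.25)·(4.5) + (-1.75)·(0.5) + (3.25)·(-2.5) + (-2.75)·(-2.5)) / 3 = 3.5/3 = 1.1667
  s[C,C] = ((4.5)·(4.5) + (0.5)·(0.5) + (-2.5)·(-2.5) + (-2.5)·(-2.5)) / 3 = 33/3 = 11
  Sample standard deviations s_i = √(s[i,i]):
  s(A) = √(3.5833) = 1.893
  s(B) = √(7.5833) = 2.7538
  s(C) = √(11) = 3.3166

Step 3 — r_{ij} = s_{ij} / (s_i · s_j):
  r[A,A] = 1 (diagonal).
  r[A,B] = 1.25 / (1.893 · 2.7538) = 1.25 / 5.2128 = 0.2398
  r[A,C] = 0.1667 / (1.893 · 3.3166) = 0.1667 / 6.2783 = 0.0265
  r[B,B] = 1 (diagonal).
  r[B,C] = 1.1667 / (2.7538 · 3.3166) = 1.1667 / 9.1333 = 0.1277
  r[C,C] = 1 (diagonal).

R is symmetric with unit diagonal. Assembling:

R = [[1, 0.2398, 0.0265],
 [0.2398, 1, 0.1277],
 [0.0265, 0.1277, 1]]


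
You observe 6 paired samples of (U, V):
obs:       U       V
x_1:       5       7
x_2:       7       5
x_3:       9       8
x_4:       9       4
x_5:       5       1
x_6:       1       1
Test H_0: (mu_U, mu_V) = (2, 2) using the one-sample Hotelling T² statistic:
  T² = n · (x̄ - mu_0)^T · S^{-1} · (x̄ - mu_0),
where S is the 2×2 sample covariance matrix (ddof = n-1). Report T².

Step 1 — sample mean vector:
  mean(U) = (5 + 7 + 9 + 9 + 5 + 1) / 6 = 36/6 = 6
  mean(V) = (7 + 5 + 8 + 4 + 1 + 1) / 6 = 26/6 = 4.3333
  x̄ = (6, 4.3333),  deviation x̄ - mu_0 = (6, 4.3333) - (2, 2) = (4, 2.3333).

Step 2 — sample covariance matrix, S[i,j] = (1/(n-1)) · Σ_k (x_{k,i} - mean_i) · (x_{k,j} - mean_j), divisor n-1 = 5:
  S[U,U] = ((-1)·(-1) + (1)·(1) + (3)·(3) + (3)·(3) + (-1)·(-1) + (-5)·(-5)) / 5 = 46/5 = 9.2
  S[U,V] = ((-1)·(2.6667) + (1)·(0.6667) + (3)·(3.6667) + (3)·(-0.3333) + (-1)·(-3.3333) + (-5)·(-3.3333)) / 5 = 28/5 = 5.6
  S[V,V] = ((2.6667)·(2.6667) + (0.6667)·(0.6667) + (3.6667)·(3.6667) + (-0.3333)·(-0.3333) + (-3.3333)·(-3.3333) + (-3.3333)·(-3.3333)) / 5 = 43.3333/5 = 8.6667
  S = [[9.2, 5.6],
 [5.6, 8.6667]].

Step 3 — invert S. det(S) = 9.2·8.6667 - (5.6)² = 48.3733.
  S^{-1} = (1/det) · [[d, -b], [-b, a]] = [[0.1792, -0.1158],
 [-0.1158, 0.1902]].

Step 4 — quadratic form (x̄ - mu_0)^T · S^{-1} · (x̄ - mu_0):
  S^{-1} · (x̄ - mu_0) = (0.4465, -0.0193),
  (x̄ - mu_0)^T · [...] = (4)·(0.4465) + (2.3333)·(-0.0193) = 1.7411.

Step 5 — scale by n: T² = 6 · 1.7411 = 10.4465.

T² ≈ 10.4465


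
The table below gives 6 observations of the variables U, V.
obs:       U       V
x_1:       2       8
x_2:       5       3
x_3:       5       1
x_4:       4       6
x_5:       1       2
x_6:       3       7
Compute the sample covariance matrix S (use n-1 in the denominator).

Step 1 — column means:
  mean(U) = (2 + 5 + 5 + 4 + 1 + 3) / 6 = 20/6 = 3.3333
  mean(V) = (8 + 3 + 1 + 6 + 2 + 7) / 6 = 27/6 = 4.5

Step 2 — sample covariance S[i,j] = (1/(n-1)) · Σ_k (x_{k,i} - mean_i) · (x_{k,j} - mean_j), with n-1 = 5.
  S[U,U] = ((-1.3333)·(-1.3333) + (1.6667)·(1.6667) + (1.6667)·(1.6667) + (0.6667)·(0.6667) + (-2.3333)·(-2.3333) + (-0.3333)·(-0.3333)) / 5 = 13.3333/5 = 2.6667
  S[U,V] = ((-1.3333)·(3.5) + (1.6667)·(-1.5) + (1.6667)·(-3.5) + (0.6667)·(1.5) + (-2.3333)·(-2.5) + (-0.3333)·(2.5)) / 5 = -7/5 = -1.4
  S[V,V] = ((3.5)·(3.5) + (-1.5)·(-1.5) + (-3.5)·(-3.5) + (1.5)·(1.5) + (-2.5)·(-2.5) + (2.5)·(2.5)) / 5 = 41.5/5 = 8.3

S is symmetric (S[j,i] = S[i,j]). Assembling:

S = [[2.6667, -1.4],
 [-1.4, 8.3]]


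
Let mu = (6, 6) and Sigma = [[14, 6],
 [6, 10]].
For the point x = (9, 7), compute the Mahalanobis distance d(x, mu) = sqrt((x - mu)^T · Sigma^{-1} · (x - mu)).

Step 1 — centre the observation: (x - mu) = (3, 1).

Step 2 — invert Sigma. det(Sigma) = 14·10 - (6)² = 104.
  Sigma^{-1} = (1/det) · [[d, -b], [-b, a]] = [[0.0962, -0.0577],
 [-0.0577, 0.1346]].

Step 3 — form the quadratic (x - mu)^T · Sigma^{-1} · (x - mu):
  Sigma^{-1} · (x - mu) = (0.2308, -0.0385).
  (x - mu)^T · [Sigma^{-1} · (x - mu)] = (3)·(0.2308) + (1)·(-0.0385) = 0.6538.

Step 4 — take square root: d = √(0.6538) ≈ 0.8086.

d(x, mu) = √(0.6538) ≈ 0.8086


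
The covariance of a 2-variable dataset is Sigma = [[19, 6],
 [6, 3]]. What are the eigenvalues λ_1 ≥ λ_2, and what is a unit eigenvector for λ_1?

Step 1 — characteristic polynomial of 2×2 Sigma:
  det(Sigma - λI) = λ² - trace · λ + det = 0.
  trace = 19 + 3 = 22, det = 19·3 - (6)² = 21.
Step 2 — discriminant:
  Δ = trace² - 4·det = 484 - 84 = 400.
Step 3 — eigenvalues:
  λ = (trace ± √Δ)/2 = (22 ± 20)/2,
  λ_1 = 21,  λ_2 = 1.

Step 4 — unit eigenvector for λ_1: solve (Sigma - λ_1 I)v = 0. First row:
  (19 - 21)·v_x + (6)·v_y = 0, i.e. (-2)·v_x + (6)·v_y = 0,
  so v ∝ (b, λ_1 - a) = (6, 2) = u.
  ||u|| = √((6)² + (2)²) = √(40) ≈ 6.3246,
  v_1 = u/||u|| ≈ (0.9487, 0.3162) (||v_1|| = 1).

λ_1 = 21,  λ_2 = 1;  v_1 ≈ (0.9487, 0.3162)


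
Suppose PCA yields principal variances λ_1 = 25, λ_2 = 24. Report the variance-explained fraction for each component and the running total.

Step 1 — total variance = trace(Sigma) = Σ λ_i = 25 + 24 = 49.

Step 2 — fraction explained by component i = λ_i / Σ λ:
  PC1: 25/49 = 0.5102
  PC2: 24/49 = 0.4898

Step 3 — cumulative fraction after k components = (λ_1 + ... + λ_k) / Σ λ:
  k = 1: 25/49 = 0.5102
  k = 2: (25 + 24)/49 = 49/49 = 1

Summary (fraction, with percent):

explained: PC1 0.5102 (51.02%), PC2 0.4898 (48.98%);  cumulative: 0.5102, 1


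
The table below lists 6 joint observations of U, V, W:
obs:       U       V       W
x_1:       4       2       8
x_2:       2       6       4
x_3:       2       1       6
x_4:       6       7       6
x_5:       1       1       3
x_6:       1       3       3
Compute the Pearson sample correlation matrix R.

Step 1 — column means:
  mean(U) = (4 + 2 + 2 + 6 + 1 + 1) / 6 = 16/6 = 2.6667
  mean(V) = (2 + 6 + 1 + 7 + 1 + 3) / 6 = 20/6 = 3.3333
  mean(W) = (8 + 4 + 6 + 6 + 3 + 3) / 6 = 30/6 = 5

Step 2 — sample variances and covariances s[i,j] = (1/(n-1)) · Σ_k (x_{k,i} - mean_i) · (x_{k,j} - mean_j), with n-1 = 5:
  s[U,U] = ((1.3333)·(1.3333) + (-0.6667)·(-0.6667) + (-0.6667)·(-0.6667) + (3.3333)·(3.3333) + (-1.6667)·(-1.6667) + (-1.6667)·(-1.6667)) / 5 = 19.3333/5 = 3.8667
  s[U,V] = ((1.3333)·(-1.3333) + (-0.6667)·(2.6667) + (-0.6667)·(-2.3333) + (3.3333)·(3.6667) + (-1.6667)·(-2.3333) + (-1.6667)·(-0.3333)) / 5 = 14.6667/5 = 2.9333
  s[U,W] = ((1.3333)·(3) + (-0.6667)·(-1) + (-0.6667)·(1) + (3.3333)·(1) + (-1.6667)·(-2) + (-1.6667)·(-2)) / 5 = 14/5 = 2.8
  s[V,V] = ((-1.3333)·(-1.3333) + (2.6667)·(2.6667) + (-2.3333)·(-2.3333) + (3.6667)·(3.6667) + (-2.3333)·(-2.3333) + (-0.3333)·(-0.3333)) / 5 = 33.3333/5 = 6.6667
  s[V,W] = ((-1.3333)·(3) + (2.6667)·(-1) + (-2.3333)·(1) + (3.6667)·(1) + (-2.3333)·(-2) + (-0.3333)·(-2)) / 5 = 0/5 = 0
  s[W,W] = ((3)·(3) + (-1)·(-1) + (1)·(1) + (1)·(1) + (-2)·(-2) + (-2)·(-2)) / 5 = 20/5 = 4
  Sample standard deviations s_i = √(s[i,i]):
  s(U) = √(3.8667) = 1.9664
  s(V) = √(6.6667) = 2.582
  s(W) = √(4) = 2

Step 3 — r_{ij} = s_{ij} / (s_i · s_j):
  r[U,U] = 1 (diagonal).
  r[U,V] = 2.9333 / (1.9664 · 2.582) = 2.9333 / 5.0772 = 0.5777
  r[U,W] = 2.8 / (1.9664 · 2) = 2.8 / 3.9328 = 0.712
  r[V,V] = 1 (diagonal).
  r[V,W] = 0 / (2.582 · 2) = 0 / 5.164 = 0
  r[W,W] = 1 (diagonal).

R is symmetric with unit diagonal. Assembling:

R = [[1, 0.5777, 0.712],
 [0.5777, 1, 0],
 [0.712, 0, 1]]


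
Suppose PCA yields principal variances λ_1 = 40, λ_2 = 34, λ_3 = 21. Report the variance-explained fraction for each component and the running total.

Step 1 — total variance = trace(Sigma) = Σ λ_i = 40 + 34 + 21 = 95.

Step 2 — fraction explained by component i = λ_i / Σ λ:
  PC1: 40/95 = 0.4211
  PC2: 34/95 = 0.3579
  PC3: 21/95 = 0.2211

Step 3 — cumulative fraction after k components = (λ_1 + ... + λ_k) / Σ λ:
  k = 1: 40/95 = 0.4211
  k = 2: (40 + 34)/95 = 74/95 = 0.7789
  k = 3: (40 + 34 + 21)/95 = 95/95 = 1

Summary (fraction, with percent):

explained: PC1 0.4211 (42.11%), PC2 0.3579 (35.79%), PC3 0.2211 (22.11%);  cumulative: 0.4211, 0.7789, 1


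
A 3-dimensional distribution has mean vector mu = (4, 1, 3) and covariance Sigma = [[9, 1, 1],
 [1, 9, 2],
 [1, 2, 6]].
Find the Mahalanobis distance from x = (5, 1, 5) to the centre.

Step 1 — centre the observation: (x - mu) = (1, 0, 2).

Step 2 — invert Sigma (cofactor / det for 3×3, or solve directly):
  Sigma^{-1} = [[0.1139, -0.0091, -0.0159],
 [-0.0091, 0.1207, -0.0387],
 [-0.0159, -0.0387, 0.1822]].

Step 3 — form the quadratic (x - mu)^T · Sigma^{-1} · (x - mu):
  Sigma^{-1} · (x - mu) = (0.082, -0.0866, 0.3485).
  (x - mu)^T · [Sigma^{-1} · (x - mu)] = (1)·(0.082) + (0)·(-0.0866) + (2)·(0.3485) = 0.779.

Step 4 — take square root: d = √(0.779) ≈ 0.8826.

d(x, mu) = √(0.779) ≈ 0.8826


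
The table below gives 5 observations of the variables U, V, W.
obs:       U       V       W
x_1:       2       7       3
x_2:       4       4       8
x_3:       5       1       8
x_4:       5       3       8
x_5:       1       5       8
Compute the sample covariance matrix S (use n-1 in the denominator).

Step 1 — column means:
  mean(U) = (2 + 4 + 5 + 5 + 1) / 5 = 17/5 = 3.4
  mean(V) = (7 + 4 + 1 + 3 + 5) / 5 = 20/5 = 4
  mean(W) = (3 + 8 + 8 + 8 + 8) / 5 = 35/5 = 7

Step 2 — sample covariance S[i,j] = (1/(n-1)) · Σ_k (x_{k,i} - mean_i) · (x_{k,j} - mean_j), with n-1 = 4.
  S[U,U] = ((-1.4)·(-1.4) + (0.6)·(0.6) + (1.6)·(1.6) + (1.6)·(1.6) + (-2.4)·(-2.4)) / 4 = 13.2/4 = 3.3
  S[U,V] = ((-1.4)·(3) + (0.6)·(0) + (1.6)·(-3) + (1.6)·(-1) + (-2.4)·(1)) / 4 = -13/4 = -3.25
  S[U,W] = ((-1.4)·(-4) + (0.6)·(1) + (1.6)·(1) + (1.6)·(1) + (-2.4)·(1)) / 4 = 7/4 = 1.75
  S[V,V] = ((3)·(3) + (0)·(0) + (-3)·(-3) + (-1)·(-1) + (1)·(1)) / 4 = 20/4 = 5
  S[V,W] = ((3)·(-4) + (0)·(1) + (-3)·(1) + (-1)·(1) + (1)·(1)) / 4 = -15/4 = -3.75
  S[W,W] = ((-4)·(-4) + (1)·(1) + (1)·(1) + (1)·(1) + (1)·(1)) / 4 = 20/4 = 5

S is symmetric (S[j,i] = S[i,j]). Assembling:

S = [[3.3, -3.25, 1.75],
 [-3.25, 5, -3.75],
 [1.75, -3.75, 5]]


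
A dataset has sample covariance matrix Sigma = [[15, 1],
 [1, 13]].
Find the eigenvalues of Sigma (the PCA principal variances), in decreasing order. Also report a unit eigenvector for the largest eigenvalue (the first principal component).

Step 1 — characteristic polynomial of 2×2 Sigma:
  det(Sigma - λI) = λ² - trace · λ + det = 0.
  trace = 15 + 13 = 28, det = 15·13 - (1)² = 194.
Step 2 — discriminant:
  Δ = trace² - 4·det = 784 - 776 = 8.
Step 3 — eigenvalues:
  λ = (trace ± √Δ)/2 = (28 ± 2.8284)/2,
  λ_1 = 15.4142,  λ_2 = 12.5858.

Step 4 — unit eigenvector for λ_1: solve (Sigma - λ_1 I)v = 0. First row:
  (15 - 15.4142)·v_x + (1)·v_y = 0, i.e. (-0.4142)·v_x + (1)·v_y = 0,
  so v ∝ (b, λ_1 - a) = (1, 0.4142) = u.
  ||u|| = √((1)² + (0.4142)²) = √(1.1716) ≈ 1.0824,
  v_1 = u/||u|| ≈ (0.9239, 0.3827) (||v_1|| = 1).

λ_1 = 15.4142,  λ_2 = 12.5858;  v_1 ≈ (0.9239, 0.3827)


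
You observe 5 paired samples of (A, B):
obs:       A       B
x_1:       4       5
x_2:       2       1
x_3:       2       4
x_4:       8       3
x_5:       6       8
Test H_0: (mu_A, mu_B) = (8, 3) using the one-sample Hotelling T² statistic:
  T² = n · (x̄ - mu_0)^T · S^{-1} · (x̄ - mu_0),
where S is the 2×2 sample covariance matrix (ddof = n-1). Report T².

Step 1 — sample mean vector:
  mean(A) = (4 + 2 + 2 + 8 + 6) / 5 = 22/5 = 4.4
  mean(B) = (5 + 1 + 4 + 3 + 8) / 5 = 21/5 = 4.2
  x̄ = (4.4, 4.2),  deviation x̄ - mu_0 = (4.4, 4.2) - (8, 3) = (-3.6, 1.2).

Step 2 — sample covariance matrix, S[i,j] = (1/(n-1)) · Σ_k (x_{k,i} - mean_i) · (x_{k,j} - mean_j), divisor n-1 = 4:
  S[A,A] = ((-0.4)·(-0.4) + (-2.4)·(-2.4) + (-2.4)·(-2.4) + (3.6)·(3.6) + (1.6)·(1.6)) / 4 = 27.2/4 = 6.8
  S[A,B] = ((-0.4)·(0.8) + (-2.4)·(-3.2) + (-2.4)·(-0.2) + (3.6)·(-1.2) + (1.6)·(3.8)) / 4 = 9.6/4 = 2.4
  S[B,B] = ((0.8)·(0.8) + (-3.2)·(-3.2) + (-0.2)·(-0.2) + (-1.2)·(-1.2) + (3.8)·(3.8)) / 4 = 26.8/4 = 6.7
  S = [[6.8, 2.4],
 [2.4, 6.7]].

Step 3 — invert S. det(S) = 6.8·6.7 - (2.4)² = 39.8.
  S^{-1} = (1/det) · [[d, -b], [-b, a]] = [[0.1683, -0.0603],
 [-0.0603, 0.1709]].

Step 4 — quadratic form (x̄ - mu_0)^T · S^{-1} · (x̄ - mu_0):
  S^{-1} · (x̄ - mu_0) = (-0.6784, 0.4221),
  (x̄ - mu_0)^T · [...] = (-3.6)·(-0.6784) + (1.2)·(0.4221) = 2.9487.

Step 5 — scale by n: T² = 5 · 2.9487 = 14.7437.

T² ≈ 14.7437


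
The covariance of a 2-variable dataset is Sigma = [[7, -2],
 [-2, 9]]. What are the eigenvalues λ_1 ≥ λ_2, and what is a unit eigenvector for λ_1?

Step 1 — characteristic polynomial of 2×2 Sigma:
  det(Sigma - λI) = λ² - trace · λ + det = 0.
  trace = 7 + 9 = 16, det = 7·9 - (-2)² = 59.
Step 2 — discriminant:
  Δ = trace² - 4·det = 256 - 236 = 20.
Step 3 — eigenvalues:
  λ = (trace ± √Δ)/2 = (16 ± 4.4721)/2,
  λ_1 = 10.2361,  λ_2 = 5.7639.

Step 4 — unit eigenvector for λ_1: solve (Sigma - λ_1 I)v = 0. First row:
  (7 - 10.2361)·v_x + (-2)·v_y = 0, i.e. (-3.2361)·v_x + (-2)·v_y = 0,
  so v ∝ (b, λ_1 - a) = (-2, 3.2361); multiply by -1 so the first entry is positive: u = (2, -3.2361).
  ||u|| = √((2)² + (-3.2361)²) = √(14.4721) ≈ 3.8042,
  v_1 = u/||u|| ≈ (0.5257, -0.8507) (||v_1|| = 1).

λ_1 = 10.2361,  λ_2 = 5.7639;  v_1 ≈ (0.5257, -0.8507)


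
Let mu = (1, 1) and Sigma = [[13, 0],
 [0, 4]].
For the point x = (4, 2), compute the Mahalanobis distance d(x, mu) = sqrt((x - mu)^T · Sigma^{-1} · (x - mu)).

Step 1 — centre the observation: (x - mu) = (3, 1).

Step 2 — invert Sigma. det(Sigma) = 13·4 - (0)² = 52.
  Sigma^{-1} = (1/det) · [[d, -b], [-b, a]] = [[0.0769, 0],
 [0, 0.25]].

Step 3 — form the quadratic (x - mu)^T · Sigma^{-1} · (x - mu):
  Sigma^{-1} · (x - mu) = (0.2308, 0.25).
  (x - mu)^T · [Sigma^{-1} · (x - mu)] = (3)·(0.2308) + (1)·(0.25) = 0.9423.

Step 4 — take square root: d = √(0.9423) ≈ 0.9707.

d(x, mu) = √(0.9423) ≈ 0.9707


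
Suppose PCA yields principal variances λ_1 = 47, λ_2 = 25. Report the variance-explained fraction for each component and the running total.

Step 1 — total variance = trace(Sigma) = Σ λ_i = 47 + 25 = 72.

Step 2 — fraction explained by component i = λ_i / Σ λ:
  PC1: 47/72 = 0.6528
  PC2: 25/72 = 0.3472

Step 3 — cumulative fraction after k components = (λ_1 + ... + λ_k) / Σ λ:
  k = 1: 47/72 = 0.6528
  k = 2: (47 + 25)/72 = 72/72 = 1

Summary (fraction, with percent):

explained: PC1 0.6528 (65.28%), PC2 0.3472 (34.72%);  cumulative: 0.6528, 1


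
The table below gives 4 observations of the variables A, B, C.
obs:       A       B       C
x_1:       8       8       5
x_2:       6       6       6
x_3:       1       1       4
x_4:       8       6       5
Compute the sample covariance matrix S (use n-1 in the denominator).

Step 1 — column means:
  mean(A) = (8 + 6 + 1 + 8) / 4 = 23/4 = 5.75
  mean(B) = (8 + 6 + 1 + 6) / 4 = 21/4 = 5.25
  mean(C) = (5 + 6 + 4 + 5) / 4 = 20/4 = 5

Step 2 — sample covariance S[i,j] = (1/(n-1)) · Σ_k (x_{k,i} - mean_i) · (x_{k,j} - mean_j), with n-1 = 3.
  S[A,A] = ((2.25)·(2.25) + (0.25)·(0.25) + (-4.75)·(-4.75) + (2.25)·(2.25)) / 3 = 32.75/3 = 10.9167
  S[A,B] = ((2.25)·(2.75) + (0.25)·(0.75) + (-4.75)·(-4.25) + (2.25)·(0.75)) / 3 = 28.25/3 = 9.4167
  S[A,C] = ((2.25)·(0) + (0.25)·(1) + (-4.75)·(-1) + (2.25)·(0)) / 3 = 5/3 = 1.6667
  S[B,B] = ((2.75)·(2.75) + (0.75)·(0.75) + (-4.25)·(-4.25) + (0.75)·(0.75)) / 3 = 26.75/3 = 8.9167
  S[B,C] = ((2.75)·(0) + (0.75)·(1) + (-4.25)·(-1) + (0.75)·(0)) / 3 = 5/3 = 1.6667
  S[C,C] = ((0)·(0) + (1)·(1) + (-1)·(-1) + (0)·(0)) / 3 = 2/3 = 0.6667

S is symmetric (S[j,i] = S[i,j]). Assembling:

S = [[10.9167, 9.4167, 1.6667],
 [9.4167, 8.9167, 1.6667],
 [1.6667, 1.6667, 0.6667]]


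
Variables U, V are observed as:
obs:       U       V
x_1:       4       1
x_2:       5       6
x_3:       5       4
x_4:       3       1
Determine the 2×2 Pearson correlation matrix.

Step 1 — column means:
  mean(U) = (4 + 5 + 5 + 3) / 4 = 17/4 = 4.25
  mean(V) = (1 + 6 + 4 + 1) / 4 = 12/4 = 3

Step 2 — sample variances and covariances s[i,j] = (1/(n-1)) · Σ_k (x_{k,i} - mean_i) · (x_{k,j} - mean_j), with n-1 = 3:
  s[U,U] = ((-0.25)·(-0.25) + (0.75)·(0.75) + (0.75)·(0.75) + (-1.25)·(-1.25)) / 3 = 2.75/3 = 0.9167
  s[U,V] = ((-0.25)·(-2) + (0.75)·(3) + (0.75)·(1) + (-1.25)·(-2)) / 3 = 6/3 = 2
  s[V,V] = ((-2)·(-2) + (3)·(3) + (1)·(1) + (-2)·(-2)) / 3 = 18/3 = 6
  Sample standard deviations s_i = √(s[i,i]):
  s(U) = √(0.9167) = 0.9574
  s(V) = √(6) = 2.4495

Step 3 — r_{ij} = s_{ij} / (s_i · s_j):
  r[U,U] = 1 (diagonal).
  r[U,V] = 2 / (0.9574 · 2.4495) = 2 / 2.3452 = 0.8528
  r[V,V] = 1 (diagonal).

R is symmetric with unit diagonal. Assembling:

R = [[1, 0.8528],
 [0.8528, 1]]


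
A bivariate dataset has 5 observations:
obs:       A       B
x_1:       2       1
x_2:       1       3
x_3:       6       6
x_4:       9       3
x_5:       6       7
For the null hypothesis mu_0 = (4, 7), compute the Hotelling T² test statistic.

Step 1 — sample mean vector:
  mean(A) = (2 + 1 + 6 + 9 + 6) / 5 = 24/5 = 4.8
  mean(B) = (1 + 3 + 6 + 3 + 7) / 5 = 20/5 = 4
  x̄ = (4.8, 4),  deviation x̄ - mu_0 = (4.8, 4) - (4, 7) = (0.8, -3).

Step 2 — sample covariance matrix, S[i,j] = (1/(n-1)) · Σ_k (x_{k,i} - mean_i) · (x_{k,j} - mean_j), divisor n-1 = 4:
  S[A,A] = ((-2.8)·(-2.8) + (-3.8)·(-3.8) + (1.2)·(1.2) + (4.2)·(4.2) + (1.2)·(1.2)) / 4 = 42.8/4 = 10.7
  S[A,B] = ((-2.8)·(-3) + (-3.8)·(-1) + (1.2)·(2) + (4.2)·(-1) + (1.2)·(3)) / 4 = 14/4 = 3.5
  S[B,B] = ((-3)·(-3) + (-1)·(-1) + (2)·(2) + (-1)·(-1) + (3)·(3)) / 4 = 24/4 = 6
  S = [[10.7, 3.5],
 [3.5, 6]].

Step 3 — invert S. det(S) = 10.7·6 - (3.5)² = 51.95.
  S^{-1} = (1/det) · [[d, -b], [-b, a]] = [[0.1155, -0.0674],
 [-0.0674, 0.206]].

Step 4 — quadratic form (x̄ - mu_0)^T · S^{-1} · (x̄ - mu_0):
  S^{-1} · (x̄ - mu_0) = (0.2945, -0.6718),
  (x̄ - mu_0)^T · [...] = (0.8)·(0.2945) + (-3)·(-0.6718) = 2.251.

Step 5 — scale by n: T² = 5 · 2.251 = 11.2551.

T² ≈ 11.2551


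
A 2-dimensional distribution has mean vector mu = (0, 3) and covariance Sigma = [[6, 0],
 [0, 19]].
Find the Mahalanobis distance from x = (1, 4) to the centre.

Step 1 — centre the observation: (x - mu) = (1, 1).

Step 2 — invert Sigma. det(Sigma) = 6·19 - (0)² = 114.
  Sigma^{-1} = (1/det) · [[d, -b], [-b, a]] = [[0.1667, 0],
 [0, 0.0526]].

Step 3 — form the quadratic (x - mu)^T · Sigma^{-1} · (x - mu):
  Sigma^{-1} · (x - mu) = (0.1667, 0.0526).
  (x - mu)^T · [Sigma^{-1} · (x - mu)] = (1)·(0.1667) + (1)·(0.0526) = 0.2193.

Step 4 — take square root: d = √(0.2193) ≈ 0.4683.

d(x, mu) = √(0.2193) ≈ 0.4683


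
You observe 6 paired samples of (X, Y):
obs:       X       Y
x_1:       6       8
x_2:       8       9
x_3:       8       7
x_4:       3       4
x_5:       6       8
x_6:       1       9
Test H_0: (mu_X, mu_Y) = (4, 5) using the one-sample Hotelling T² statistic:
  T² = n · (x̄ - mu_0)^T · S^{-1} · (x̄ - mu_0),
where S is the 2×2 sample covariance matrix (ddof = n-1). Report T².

Step 1 — sample mean vector:
  mean(X) = (6 + 8 + 8 + 3 + 6 + 1) / 6 = 32/6 = 5.3333
  mean(Y) = (8 + 9 + 7 + 4 + 8 + 9) / 6 = 45/6 = 7.5
  x̄ = (5.3333, 7.5),  deviation x̄ - mu_0 = (5.3333, 7.5) - (4, 5) = (1.3333, 2.5).

Step 2 — sample covariance matrix, S[i,j] = (1/(n-1)) · Σ_k (x_{k,i} - mean_i) · (x_{k,j} - mean_j), divisor n-1 = 5:
  S[X,X] = ((0.6667)·(0.6667) + (2.6667)·(2.6667) + (2.6667)·(2.6667) + (-2.3333)·(-2.3333) + (0.6667)·(0.6667) + (-4.3333)·(-4.3333)) / 5 = 39.3333/5 = 7.8667
  S[X,Y] = ((0.6667)·(0.5) + (2.6667)·(1.5) + (2.6667)·(-0.5) + (-2.3333)·(-3.5) + (0.6667)·(0.5) + (-4.3333)·(1.5)) / 5 = 5/5 = 1
  S[Y,Y] = ((0.5)·(0.5) + (1.5)·(1.5) + (-0.5)·(-0.5) + (-3.5)·(-3.5) + (0.5)·(0.5) + (1.5)·(1.5)) / 5 = 17.5/5 = 3.5
  S = [[7.8667, 1],
 [1, 3.5]].

Step 3 — invert S. det(S) = 7.8667·3.5 - (1)² = 26.5333.
  S^{-1} = (1/det) · [[d, -b], [-b, a]] = [[0.1319, -0.0377],
 [-0.0377, 0.2965]].

Step 4 — quadratic form (x̄ - mu_0)^T · S^{-1} · (x̄ - mu_0):
  S^{-1} · (x̄ - mu_0) = (0.0817, 0.691),
  (x̄ - mu_0)^T · [...] = (1.3333)·(0.0817) + (2.5)·(0.691) = 1.8363.

Step 5 — scale by n: T² = 6 · 1.8363 = 11.0176.

T² ≈ 11.0176


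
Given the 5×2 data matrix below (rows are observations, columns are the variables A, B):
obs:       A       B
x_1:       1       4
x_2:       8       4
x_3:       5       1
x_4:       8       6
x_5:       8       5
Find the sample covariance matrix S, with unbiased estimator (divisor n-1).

Step 1 — column means:
  mean(A) = (1 + 8 + 5 + 8 + 8) / 5 = 30/5 = 6
  mean(B) = (4 + 4 + 1 + 6 + 5) / 5 = 20/5 = 4

Step 2 — sample covariance S[i,j] = (1/(n-1)) · Σ_k (x_{k,i} - mean_i) · (x_{k,j} - mean_j), with n-1 = 4.
  S[A,A] = ((-5)·(-5) + (2)·(2) + (-1)·(-1) + (2)·(2) + (2)·(2)) / 4 = 38/4 = 9.5
  S[A,B] = ((-5)·(0) + (2)·(0) + (-1)·(-3) + (2)·(2) + (2)·(1)) / 4 = 9/4 = 2.25
  S[B,B] = ((0)·(0) + (0)·(0) + (-3)·(-3) + (2)·(2) + (1)·(1)) / 4 = 14/4 = 3.5

S is symmetric (S[j,i] = S[i,j]). Assembling:

S = [[9.5, 2.25],
 [2.25, 3.5]]


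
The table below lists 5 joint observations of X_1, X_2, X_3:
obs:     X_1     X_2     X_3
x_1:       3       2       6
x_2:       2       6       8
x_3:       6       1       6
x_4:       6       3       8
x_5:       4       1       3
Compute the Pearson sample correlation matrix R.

Step 1 — column means:
  mean(X_1) = (3 + 2 + 6 + 6 + 4) / 5 = 21/5 = 4.2
  mean(X_2) = (2 + 6 + 1 + 3 + 1) / 5 = 13/5 = 2.6
  mean(X_3) = (6 + 8 + 6 + 8 + 3) / 5 = 31/5 = 6.2

Step 2 — sample variances and covariances s[i,j] = (1/(n-1)) · Σ_k (x_{k,i} - mean_i) · (x_{k,j} - mean_j), with n-1 = 4:
  s[X_1,X_1] = ((-1.2)·(-1.2) + (-2.2)·(-2.2) + (1.8)·(1.8) + (1.8)·(1.8) + (-0.2)·(-0.2)) / 4 = 12.8/4 = 3.2
  s[X_1,X_2] = ((-1.2)·(-0.6) + (-2.2)·(3.4) + (1.8)·(-1.6) + (1.8)·(0.4) + (-0.2)·(-1.6)) / 4 = -8.6/4 = -2.15
  s[X_1,X_3] = ((-1.2)·(-0.2) + (-2.2)·(1.8) + (1.8)·(-0.2) + (1.8)·(1.8) + (-0.2)·(-3.2)) / 4 = -0.2/4 = -0.05
  s[X_2,X_2] = ((-0.6)·(-0.6) + (3.4)·(3.4) + (-1.6)·(-1.6) + (0.4)·(0.4) + (-1.6)·(-1.6)) / 4 = 17.2/4 = 4.3
  s[X_2,X_3] = ((-0.6)·(-0.2) + (3.4)·(1.8) + (-1.6)·(-0.2) + (0.4)·(1.8) + (-1.6)·(-3.2)) / 4 = 12.4/4 = 3.1
  s[X_3,X_3] = ((-0.2)·(-0.2) + (1.8)·(1.8) + (-0.2)·(-0.2) + (1.8)·(1.8) + (-3.2)·(-3.2)) / 4 = 16.8/4 = 4.2
  Sample standard deviations s_i = √(s[i,i]):
  s(X_1) = √(3.2) = 1.7889
  s(X_2) = √(4.3) = 2.0736
  s(X_3) = √(4.2) = 2.0494

Step 3 — r_{ij} = s_{ij} / (s_i · s_j):
  r[X_1,X_1] = 1 (diagonal).
  r[X_1,X_2] = -2.15 / (1.7889 · 2.0736) = -2.15 / 3.7094 = -0.5796
  r[X_1,X_3] = -0.05 / (1.7889 · 2.0494) = -0.05 / 3.6661 = -0.0136
  r[X_2,X_2] = 1 (diagonal).
  r[X_2,X_3] = 3.1 / (2.0736 · 2.0494) = 3.1 / 4.2497 = 0.7295
  r[X_3,X_3] = 1 (diagonal).

R is symmetric with unit diagonal. Assembling:

R = [[1, -0.5796, -0.0136],
 [-0.5796, 1, 0.7295],
 [-0.0136, 0.7295, 1]]


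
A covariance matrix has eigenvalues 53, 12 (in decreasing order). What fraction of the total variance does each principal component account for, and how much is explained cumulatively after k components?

Step 1 — total variance = trace(Sigma) = Σ λ_i = 53 + 12 = 65.

Step 2 — fraction explained by component i = λ_i / Σ λ:
  PC1: 53/65 = 0.8154
  PC2: 12/65 = 0.1846

Step 3 — cumulative fraction after k components = (λ_1 + ... + λ_k) / Σ λ:
  k = 1: 53/65 = 0.8154
  k = 2: (53 + 12)/65 = 65/65 = 1

Summary (fraction, with percent):

explained: PC1 0.8154 (81.54%), PC2 0.1846 (18.46%);  cumulative: 0.8154, 1


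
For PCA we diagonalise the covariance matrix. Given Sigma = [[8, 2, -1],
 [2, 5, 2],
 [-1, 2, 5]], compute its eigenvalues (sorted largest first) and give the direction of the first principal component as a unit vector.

Step 1 — characteristic polynomial p(λ) = det(λI - Sigma) = λ³ - tr·λ² + c_1·λ - det, where tr = trace, c_1 = sum of the principal 2×2 minors, det = det(Sigma):
  tr = 8 + 5 + 5 = 18,
  c_1 = (8·5 - (2)²) + (8·5 - (-1)²) + (5·5 - (2)²) = 36 + 39 + 21 = 96,
  det = 8·(5·5 - (2)²) - (2)·((2)·5 - (2)·(-1)) + (-1)·((2)·(2) - 5·(-1)) = 8·(21) - (2)·(12) + (-1)·(9) = 135.
  So p(λ) = λ³ - 18λ² + 96λ - 135.
Step 2 — look for an integer root (rational root theorem: any rational root is an integer divisor of 135). Testing λ = 9:
  p(9) = 729 - 1458 + 864 - 135 = 0  ✓
  Dividing out (λ - 9): p(λ) = (λ - 9)(λ² - 9λ + 15).
Step 3 — remaining eigenvalues from the quadratic λ² - 9λ + 15 = 0:
  Δ = 9² - 4·15 = 81 - 60 = 21,  λ = (9 ± √21)/2 = (9 ± 4.5826)/2 ≈ 6.7913 or 2.2087.
  Sorted: λ_1 = 9,  λ_2 = 6.7913,  λ_3 = 2.2087  (check: sum = 18 = tr ✓).

Step 4 — unit eigenvector for λ_1 = 9: v spans the null space of (Sigma - λ_1 I), whose rows are
  r_1 = (-1, 2, -1),  r_2 = (2, -4, 2),  r_3 = (-1, 2, -4).
  v is orthogonal to every row, so take v ∝ r_1 × r_3 = ((2)·(-4) - (-1)·(2), (-1)·(-1) - (-1)·(-4), (-1)·(2) - (2)·(-1)) = (-6, -3, 0).
  Rescale (divide by 3; multiply by -1 so the first nonzero entry is positive): u = (2, 1, 0).
  ||u|| = √((2)² + (1)² + (0)²) = √(5) ≈ 2.2361,  v_1 = u/||u|| ≈ (0.8944, 0.4472, 0) (||v_1|| = 1).

λ_1 = 9,  λ_2 = 6.7913,  λ_3 = 2.2087;  v_1 ≈ (0.8944, 0.4472, 0)


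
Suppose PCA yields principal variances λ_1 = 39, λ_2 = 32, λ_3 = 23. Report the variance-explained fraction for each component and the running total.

Step 1 — total variance = trace(Sigma) = Σ λ_i = 39 + 32 + 23 = 94.

Step 2 — fraction explained by component i = λ_i / Σ λ:
  PC1: 39/94 = 0.4149
  PC2: 32/94 = 0.3404
  PC3: 23/94 = 0.2447

Step 3 — cumulative fraction after k components = (λ_1 + ... + λ_k) / Σ λ:
  k = 1: 39/94 = 0.4149
  k = 2: (39 + 32)/94 = 71/94 = 0.7553
  k = 3: (39 + 32 + 23)/94 = 94/94 = 1

Summary (fraction, with percent):

explained: PC1 0.4149 (41.49%), PC2 0.3404 (34.04%), PC3 0.2447 (24.47%);  cumulative: 0.4149, 0.7553, 1


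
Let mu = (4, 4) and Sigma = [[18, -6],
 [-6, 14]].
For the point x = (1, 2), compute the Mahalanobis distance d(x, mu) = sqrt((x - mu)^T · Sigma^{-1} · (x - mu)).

Step 1 — centre the observation: (x - mu) = (-3, -2).

Step 2 — invert Sigma. det(Sigma) = 18·14 - (-6)² = 216.
  Sigma^{-1} = (1/det) · [[d, -b], [-b, a]] = [[0.0648, 0.0278],
 [0.0278, 0.0833]].

Step 3 — form the quadratic (x - mu)^T · Sigma^{-1} · (x - mu):
  Sigma^{-1} · (x - mu) = (-0.25, -0.25).
  (x - mu)^T · [Sigma^{-1} · (x - mu)] = (-3)·(-0.25) + (-2)·(-0.25) = 1.25.

Step 4 — take square root: d = √(1.25) ≈ 1.118.

d(x, mu) = √(1.25) ≈ 1.118


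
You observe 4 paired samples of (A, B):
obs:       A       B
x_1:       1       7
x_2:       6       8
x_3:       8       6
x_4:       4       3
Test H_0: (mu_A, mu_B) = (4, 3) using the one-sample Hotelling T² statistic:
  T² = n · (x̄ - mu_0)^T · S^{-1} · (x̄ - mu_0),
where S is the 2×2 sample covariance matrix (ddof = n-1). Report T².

Step 1 — sample mean vector:
  mean(A) = (1 + 6 + 8 + 4) / 4 = 19/4 = 4.75
  mean(B) = (7 + 8 + 6 + 3) / 4 = 24/4 = 6
  x̄ = (4.75, 6),  deviation x̄ - mu_0 = (4.75, 6) - (4, 3) = (0.75, 3).

Step 2 — sample covariance matrix, S[i,j] = (1/(n-1)) · Σ_k (x_{k,i} - mean_i) · (x_{k,j} - mean_j), divisor n-1 = 3:
  S[A,A] = ((-3.75)·(-3.75) + (1.25)·(1.25) + (3.25)·(3.25) + (-0.75)·(-0.75)) / 3 = 26.75/3 = 8.9167
  S[A,B] = ((-3.75)·(1) + (1.25)·(2) + (3.25)·(0) + (-0.75)·(-3)) / 3 = 1/3 = 0.3333
  S[B,B] = ((1)·(1) + (2)·(2) + (0)·(0) + (-3)·(-3)) / 3 = 14/3 = 4.6667
  S = [[8.9167, 0.3333],
 [0.3333, 4.6667]].

Step 3 — invert S. det(S) = 8.9167·4.6667 - (0.3333)² = 41.5.
  S^{-1} = (1/det) · [[d, -b], [-b, a]] = [[0.1124, -0.008],
 [-0.008, 0.2149]].

Step 4 — quadratic form (x̄ - mu_0)^T · S^{-1} · (x̄ - mu_0):
  S^{-1} · (x̄ - mu_0) = (0.0602, 0.6386),
  (x̄ - mu_0)^T · [...] = (0.75)·(0.0602) + (3)·(0.6386) = 1.9608.

Step 5 — scale by n: T² = 4 · 1.9608 = 7.8434.

T² ≈ 7.8434
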